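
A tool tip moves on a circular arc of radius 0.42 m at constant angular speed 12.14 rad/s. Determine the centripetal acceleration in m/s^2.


a_c = omega^2 * r = 12.14^2 * 0.42 = 61.8994

61.8994 m/s^2


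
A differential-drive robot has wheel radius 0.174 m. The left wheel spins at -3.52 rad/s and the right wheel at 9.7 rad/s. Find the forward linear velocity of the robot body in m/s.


v = r*(wR + wL)/2 = 0.174*(9.7 + -3.52)/2 = 0.5377

0.5377 m/s


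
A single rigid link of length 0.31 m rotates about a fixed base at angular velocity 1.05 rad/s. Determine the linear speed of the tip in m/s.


v = L*omega = 0.31 * 1.05 = 0.3255

0.3255 m/s


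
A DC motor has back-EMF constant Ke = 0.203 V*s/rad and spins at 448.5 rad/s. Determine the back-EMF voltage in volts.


V_emf = Ke * omega = 0.203*448.5 = 91.0455

91.0455 V


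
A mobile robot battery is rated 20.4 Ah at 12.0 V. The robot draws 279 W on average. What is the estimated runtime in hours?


E = 20.4*12.0 = 244.8000 Wh
t = E/P = 244.8000/279 = 0.8774

0.8774 hours


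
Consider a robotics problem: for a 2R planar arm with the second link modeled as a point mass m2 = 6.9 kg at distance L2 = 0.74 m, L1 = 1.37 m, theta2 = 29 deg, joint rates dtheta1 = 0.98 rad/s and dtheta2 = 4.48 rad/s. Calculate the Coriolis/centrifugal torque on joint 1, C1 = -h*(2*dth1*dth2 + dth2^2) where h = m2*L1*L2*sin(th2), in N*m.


h = m2*L1*L2*sin(th2) = 6.9*1.37*0.74*sin(29 deg) = 3.391350
C1 = -h*(2*0.98*4.48 + 4.48^2) = -3.391350*28.8512 = -97.8445

-97.8445 N*m


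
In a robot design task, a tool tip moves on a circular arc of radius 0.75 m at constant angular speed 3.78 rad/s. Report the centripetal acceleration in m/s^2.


a_c = omega^2 * r = 3.78^2 * 0.75 = 10.7163

10.7163 m/s^2


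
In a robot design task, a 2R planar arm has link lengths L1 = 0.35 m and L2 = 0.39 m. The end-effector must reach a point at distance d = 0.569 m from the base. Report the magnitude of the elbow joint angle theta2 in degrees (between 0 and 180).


cos(th2) = (d^2 - L1^2 - L2^2)/(2*L1*L2) = (0.569^2 - 0.35^2 - 0.39^2)/(2*0.35*0.39) = 0.18007692
th2 = acos(0.18007692) = 79.6258 deg

79.6258 degrees


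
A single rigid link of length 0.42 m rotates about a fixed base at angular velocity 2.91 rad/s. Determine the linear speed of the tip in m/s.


v = L*omega = 0.42 * 2.91 = 1.2222

1.2222 m/s


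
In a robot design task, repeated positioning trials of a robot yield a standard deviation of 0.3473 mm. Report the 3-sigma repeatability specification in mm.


repeatability = 3*sigma = 3*0.3473 = 1.0419

1.0419 mm


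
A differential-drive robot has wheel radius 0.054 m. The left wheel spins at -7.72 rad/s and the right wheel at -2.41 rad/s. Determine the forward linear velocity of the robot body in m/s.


v = r*(wR + wL)/2 = 0.054*(-2.41 + -7.72)/2 = -0.2735

-0.2735 m/s


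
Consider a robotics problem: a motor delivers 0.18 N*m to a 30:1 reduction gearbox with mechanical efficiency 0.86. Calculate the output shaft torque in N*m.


tau_out = tau_in * N * eta = 0.18 * 30 * 0.86 = 4.6440

4.6440 N*m


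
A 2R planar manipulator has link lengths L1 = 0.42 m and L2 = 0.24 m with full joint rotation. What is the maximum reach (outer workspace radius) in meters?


r_max = L1 + L2 = 0.42 + 0.24 = 0.6600

0.6600 m


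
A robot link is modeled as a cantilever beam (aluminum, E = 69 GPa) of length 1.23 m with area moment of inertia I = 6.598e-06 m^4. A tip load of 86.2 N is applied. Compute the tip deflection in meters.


delta = F*L^3/(3*E*I) = 86.2*1.23^3/(3*6.900e+10*6.598e-06)
      = 160.4067354/1365786 = 1.1745e-04

1.1745e-04 m


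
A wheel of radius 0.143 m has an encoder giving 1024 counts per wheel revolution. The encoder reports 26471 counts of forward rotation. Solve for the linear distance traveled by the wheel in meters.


revs = 26471/1024 = 25.850586
d = revs * 2*pi*r = 25.850586 * 2*pi*0.143 = 23.2266

23.2266 m


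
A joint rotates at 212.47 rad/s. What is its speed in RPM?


RPM = 212.47 * 60/(2*pi) = 2028.9390

2028.9390 RPM


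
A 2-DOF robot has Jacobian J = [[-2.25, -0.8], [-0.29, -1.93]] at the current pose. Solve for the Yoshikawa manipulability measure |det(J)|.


det(J) = -2.25*-1.93 - (-0.8)*(-0.29) = 4.1105
|det(J)| = 4.1105

4.1105


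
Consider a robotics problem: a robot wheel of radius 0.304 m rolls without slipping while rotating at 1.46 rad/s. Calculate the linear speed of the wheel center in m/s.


v = omega * r = 1.46 * 0.304 = 0.4438

0.4438 m/s


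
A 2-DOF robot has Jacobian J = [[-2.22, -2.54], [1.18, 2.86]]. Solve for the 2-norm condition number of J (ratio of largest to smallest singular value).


JJ^T eigenvalues: trace(JJ^T) = 20.9520, det(JJ^T) = det(J)^2 = 11.23590400
s_max^2 = (20.9520 + sqrt(394.04268800))/2 = 20.40125425
s_min^2 = (20.9520 - sqrt(394.04268800))/2 = 0.55074575
kappa = s_max/s_min = sqrt(20.40125425/0.55074575) = 6.0863

6.0863


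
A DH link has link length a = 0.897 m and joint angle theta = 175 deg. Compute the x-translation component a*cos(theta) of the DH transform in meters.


a*cos(theta) = 0.897*cos(175 deg) = -0.8936

-0.8936 m


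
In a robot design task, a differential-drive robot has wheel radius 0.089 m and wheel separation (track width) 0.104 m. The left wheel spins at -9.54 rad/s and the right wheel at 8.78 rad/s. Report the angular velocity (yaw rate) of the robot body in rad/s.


omega = r*(wR - wL)/L = 0.089*(8.78 - (-9.54))/0.104 = 15.6777

15.6777 rad/s


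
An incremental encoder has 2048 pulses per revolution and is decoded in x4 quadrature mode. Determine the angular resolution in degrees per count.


resolution = 360 / (PPR * 4) = 360 / 8192 = 0.0439

0.0439 degrees


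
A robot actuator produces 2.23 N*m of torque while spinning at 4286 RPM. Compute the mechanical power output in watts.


omega = 4286 * 2*pi/60 = 448.828870 rad/s
P = tau * omega = 2.23 * 448.828870 = 1000.8884

1000.8884 W


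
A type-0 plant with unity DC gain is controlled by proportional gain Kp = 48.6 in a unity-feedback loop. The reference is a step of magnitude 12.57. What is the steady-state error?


e_ss = R/(1 + Kp) = 12.57/(1 + 48.6) = 12.57/49.6000 = 0.2534

0.2534


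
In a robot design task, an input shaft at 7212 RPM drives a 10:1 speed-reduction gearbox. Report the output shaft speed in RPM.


omega_out = omega_in / N = 7212 / 10 = 721.2000

721.2000 RPM


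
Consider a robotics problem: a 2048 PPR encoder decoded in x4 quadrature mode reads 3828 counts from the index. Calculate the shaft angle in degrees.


angle = counts * 360 / (PPR*4) = 3828 * 360 / 8192 = 168.2227

168.2227 degrees


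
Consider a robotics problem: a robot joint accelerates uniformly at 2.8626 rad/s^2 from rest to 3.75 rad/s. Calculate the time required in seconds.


t = delta_omega / alpha = 3.75 / 2.8626 = 1.3100

1.3100 s


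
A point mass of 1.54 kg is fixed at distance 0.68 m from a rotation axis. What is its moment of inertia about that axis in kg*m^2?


I = m*r^2 = 1.54*0.68^2 = 0.7121

0.7121 kg*m^2


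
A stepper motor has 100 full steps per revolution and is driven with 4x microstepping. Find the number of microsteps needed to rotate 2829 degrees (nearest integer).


step_size = 360/(100*4) = 360/400 = 0.900000 deg
n = 2829/(360/400) = 2829*400/360 = 3143.3333 -> 3143

3143 steps


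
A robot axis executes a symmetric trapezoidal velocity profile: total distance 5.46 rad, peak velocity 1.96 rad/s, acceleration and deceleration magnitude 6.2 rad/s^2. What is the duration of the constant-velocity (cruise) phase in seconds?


t_acc = v/a = 0.316129 s, d_acc = v^2/(2a) = 0.309806 rad each
d_cruise = 5.46 - 2*0.309806 = 4.840388 rad
t_cruise = d_cruise/v = 4.840388/1.96 = 2.4696

2.4696 s


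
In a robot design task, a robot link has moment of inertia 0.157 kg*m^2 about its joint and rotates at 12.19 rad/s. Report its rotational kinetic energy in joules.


KE = (1/2)*I*omega^2 = 0.5*0.157*12.19^2 = 11.6648

11.6648 J


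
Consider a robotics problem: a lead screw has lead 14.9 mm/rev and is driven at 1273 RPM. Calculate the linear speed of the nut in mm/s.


v = lead * (RPM/60) = 14.9*1273/60 = 316.1283

316.1283 mm/s


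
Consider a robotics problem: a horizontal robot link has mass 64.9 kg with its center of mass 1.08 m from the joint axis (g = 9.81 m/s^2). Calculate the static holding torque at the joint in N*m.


tau = m*g*L = 64.9 * 9.81 * 1.08 = 687.6025

687.6025 N*m


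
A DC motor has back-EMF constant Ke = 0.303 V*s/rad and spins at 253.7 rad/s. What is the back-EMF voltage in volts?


V_emf = Ke * omega = 0.303*253.7 = 76.8711

76.8711 V


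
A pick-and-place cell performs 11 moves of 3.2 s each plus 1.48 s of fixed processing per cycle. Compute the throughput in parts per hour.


T_cycle = 11*3.2 + 1.48 = 36.6800 s
rate = 3600/T = 98.1461

98.1461 parts/hour


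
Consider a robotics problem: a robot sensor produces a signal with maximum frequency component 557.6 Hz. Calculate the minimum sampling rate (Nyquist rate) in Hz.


f_s,min = 2*f_max = 2*557.6 = 1115.2000

1115.2000 Hz


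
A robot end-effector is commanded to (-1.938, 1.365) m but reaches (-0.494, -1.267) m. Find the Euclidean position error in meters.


dx = -0.494 - (-1.938) = 1.4440, dy = -1.267 - (1.365) = -2.6320
err = sqrt(2.085136 + 6.927424) = 3.0021

3.0021 m


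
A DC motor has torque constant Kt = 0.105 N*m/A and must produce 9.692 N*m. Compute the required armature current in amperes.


I = tau / Kt = 9.692/0.105 = 92.3048

92.3048 A


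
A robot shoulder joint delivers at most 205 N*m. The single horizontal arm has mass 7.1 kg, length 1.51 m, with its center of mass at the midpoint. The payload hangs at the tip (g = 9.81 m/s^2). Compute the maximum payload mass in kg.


tau_arm = m_arm*g*(L/2) = 7.1*9.81*1.51/2 = 52.5865 N*m
tau_payload = tau_max - tau_arm = 205 - 52.5865 = 152.4135
m_payload = tau_payload / (g*L) = 152.4135 / (9.81*1.51) = 10.2891

10.2891 kg


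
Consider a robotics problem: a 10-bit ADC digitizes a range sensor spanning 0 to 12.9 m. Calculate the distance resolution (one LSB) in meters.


res = range / 2^n = 12.9/2^10 = 12.9/1024 = 0.0126

0.0126 m


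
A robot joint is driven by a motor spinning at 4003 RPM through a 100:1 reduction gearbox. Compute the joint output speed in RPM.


omega_joint = omega_motor / N = 4003 / 100 = 40.0300

40.0300 RPM


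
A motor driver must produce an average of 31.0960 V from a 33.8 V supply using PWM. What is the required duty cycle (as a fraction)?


D = V_avg/V_supply = 31.0960/33.8 = 0.9200

0.9200


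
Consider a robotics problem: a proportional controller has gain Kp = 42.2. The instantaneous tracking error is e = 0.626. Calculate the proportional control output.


u_P = Kp * e = 42.2 * 0.626 = 26.4172

26.4172


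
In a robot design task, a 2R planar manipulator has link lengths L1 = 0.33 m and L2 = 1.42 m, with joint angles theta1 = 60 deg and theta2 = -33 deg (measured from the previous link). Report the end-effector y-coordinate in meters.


y = L1*sin(th1) + L2*sin(th1+th2) = 0.33*sin(60 deg) + 1.42*sin(27 deg) = 0.9305

0.9305 m


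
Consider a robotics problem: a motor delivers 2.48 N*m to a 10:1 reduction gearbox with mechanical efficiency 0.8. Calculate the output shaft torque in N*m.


tau_out = tau_in * N * eta = 2.48 * 10 * 0.8 = 19.8400

19.8400 N*m


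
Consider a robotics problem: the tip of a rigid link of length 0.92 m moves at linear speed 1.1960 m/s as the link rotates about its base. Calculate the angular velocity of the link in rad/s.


omega = v / L = 1.1960 / 0.92 = 1.3000

1.3000 rad/s


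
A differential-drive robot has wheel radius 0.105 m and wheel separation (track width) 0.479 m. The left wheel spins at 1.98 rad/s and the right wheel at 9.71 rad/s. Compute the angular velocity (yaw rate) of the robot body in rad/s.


omega = r*(wR - wL)/L = 0.105*(9.71 - (1.98))/0.479 = 1.6945

1.6945 rad/s


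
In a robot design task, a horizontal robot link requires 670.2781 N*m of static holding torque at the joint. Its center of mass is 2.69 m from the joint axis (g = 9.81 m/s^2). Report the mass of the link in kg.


m = tau / (g*L) = 670.2781 / (9.81 * 2.69) = 25.4000

25.4000 kg


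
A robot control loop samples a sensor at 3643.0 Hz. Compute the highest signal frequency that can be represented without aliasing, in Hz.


f_max = f_s/2 = 3643.0/2 = 1821.5000

1821.5000 Hz


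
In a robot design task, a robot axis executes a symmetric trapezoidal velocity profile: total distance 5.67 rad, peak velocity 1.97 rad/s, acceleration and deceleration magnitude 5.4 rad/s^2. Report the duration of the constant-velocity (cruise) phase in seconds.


t_acc = v/a = 0.364815 s, d_acc = v^2/(2a) = 0.359343 rad each
d_cruise = 5.67 - 2*0.359343 = 4.951314 rad
t_cruise = d_cruise/v = 4.951314/1.97 = 2.5134

2.5134 s


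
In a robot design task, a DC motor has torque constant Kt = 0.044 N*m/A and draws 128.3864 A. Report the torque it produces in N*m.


tau = Kt * I = 0.044*128.3864 = 5.6490

5.6490 N*m


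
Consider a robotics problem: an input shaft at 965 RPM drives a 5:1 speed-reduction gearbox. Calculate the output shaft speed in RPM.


omega_out = omega_in / N = 965 / 5 = 193.0000

193.0000 RPM


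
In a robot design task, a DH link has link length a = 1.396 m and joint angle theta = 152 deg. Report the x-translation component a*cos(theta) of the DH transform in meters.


a*cos(theta) = 1.396*cos(152 deg) = -1.2326

-1.2326 m


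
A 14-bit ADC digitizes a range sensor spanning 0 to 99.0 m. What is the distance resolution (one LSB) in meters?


res = range / 2^n = 99.0/2^14 = 99.0/16384 = 0.0060

0.0060 m


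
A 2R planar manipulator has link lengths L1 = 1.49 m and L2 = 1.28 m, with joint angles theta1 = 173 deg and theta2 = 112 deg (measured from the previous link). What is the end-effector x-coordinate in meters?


x = L1*cos(th1) + L2*cos(th1+th2) = 1.49*cos(173 deg) + 1.28*cos(285 deg) = -1.1476

-1.1476 m


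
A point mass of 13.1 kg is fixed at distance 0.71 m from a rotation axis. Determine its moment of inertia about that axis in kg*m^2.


I = m*r^2 = 13.1*0.71^2 = 6.6037

6.6037 kg*m^2


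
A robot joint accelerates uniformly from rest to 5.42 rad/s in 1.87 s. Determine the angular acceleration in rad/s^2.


alpha = delta_omega / t = 5.42 / 1.87 = 2.8984

2.8984 rad/s^2


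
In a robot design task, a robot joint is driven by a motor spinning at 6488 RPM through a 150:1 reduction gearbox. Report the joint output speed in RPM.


omega_joint = omega_motor / N = 6488 / 150 = 43.2533

43.2533 RPM


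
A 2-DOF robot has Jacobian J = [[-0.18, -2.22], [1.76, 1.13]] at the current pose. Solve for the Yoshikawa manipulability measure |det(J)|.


det(J) = -0.18*1.13 - (-2.22)*(1.76) = 3.7038
|det(J)| = 3.7038

3.7038


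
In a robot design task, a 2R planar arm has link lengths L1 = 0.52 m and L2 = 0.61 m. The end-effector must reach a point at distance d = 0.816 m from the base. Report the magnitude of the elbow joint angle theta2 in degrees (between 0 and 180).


cos(th2) = (d^2 - L1^2 - L2^2)/(2*L1*L2) = (0.816^2 - 0.52^2 - 0.61^2)/(2*0.52*0.61) = 0.03681589
th2 = acos(0.03681589) = 87.8901 deg

87.8901 degrees


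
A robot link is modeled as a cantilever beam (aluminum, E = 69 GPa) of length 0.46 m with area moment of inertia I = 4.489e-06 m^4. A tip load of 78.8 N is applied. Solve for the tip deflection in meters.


delta = F*L^3/(3*E*I) = 78.8*0.46^3/(3*6.900e+10*4.489e-06)
      = 7.6700768/929223 = 8.2543e-06

8.2543e-06 m


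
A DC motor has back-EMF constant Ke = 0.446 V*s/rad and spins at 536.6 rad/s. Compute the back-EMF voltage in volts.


V_emf = Ke * omega = 0.446*536.6 = 239.3236

239.3236 V


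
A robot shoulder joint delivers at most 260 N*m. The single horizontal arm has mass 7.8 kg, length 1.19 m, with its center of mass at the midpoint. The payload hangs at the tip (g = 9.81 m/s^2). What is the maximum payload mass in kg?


tau_arm = m_arm*g*(L/2) = 7.8*9.81*1.19/2 = 45.5282 N*m
tau_payload = tau_max - tau_arm = 260 - 45.5282 = 214.4718
m_payload = tau_payload / (g*L) = 214.4718 / (9.81*1.19) = 18.3719

18.3719 kg


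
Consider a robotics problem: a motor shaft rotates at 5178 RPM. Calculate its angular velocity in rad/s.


omega = 5178 * 2*pi/60 = 542.2389

542.2389 rad/s


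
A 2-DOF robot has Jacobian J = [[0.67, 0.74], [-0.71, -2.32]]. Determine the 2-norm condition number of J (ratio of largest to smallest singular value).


JJ^T eigenvalues: trace(JJ^T) = 6.8830, det(JJ^T) = det(J)^2 = 1.05884100
s_max^2 = (6.8830 + sqrt(43.14032500))/2 = 6.72556475
s_min^2 = (6.8830 - sqrt(43.14032500))/2 = 0.15743525
kappa = s_max/s_min = sqrt(6.72556475/0.15743525) = 6.5360

6.5360


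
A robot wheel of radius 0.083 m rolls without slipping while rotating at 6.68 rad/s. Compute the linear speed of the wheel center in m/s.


v = omega * r = 6.68 * 0.083 = 0.5544

0.5544 m/s


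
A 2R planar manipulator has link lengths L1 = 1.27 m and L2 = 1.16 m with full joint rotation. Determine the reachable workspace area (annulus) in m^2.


r_max = L1 + L2 = 2.4300, r_min = |L1 - L2| = 0.1100
A = pi*(r_max^2 - r_min^2) = pi*(5.9049 - 0.0121) = 18.5128

18.5128 m^2


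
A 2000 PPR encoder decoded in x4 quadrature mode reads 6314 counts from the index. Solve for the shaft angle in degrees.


angle = counts * 360 / (PPR*4) = 6314 * 360 / 8000 = 284.1300

284.1300 degrees


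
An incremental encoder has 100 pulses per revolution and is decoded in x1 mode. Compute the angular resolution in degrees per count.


resolution = 360 / (PPR * 1) = 360 / 100 = 3.6000

3.6000 degrees


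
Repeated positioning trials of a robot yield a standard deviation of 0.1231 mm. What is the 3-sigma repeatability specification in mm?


repeatability = 3*sigma = 3*0.1231 = 0.3693

0.3693 mm


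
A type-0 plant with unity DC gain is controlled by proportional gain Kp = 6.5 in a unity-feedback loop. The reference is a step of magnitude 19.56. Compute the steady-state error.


e_ss = R/(1 + Kp) = 19.56/(1 + 6.5) = 19.56/7.5000 = 2.6080

2.6080


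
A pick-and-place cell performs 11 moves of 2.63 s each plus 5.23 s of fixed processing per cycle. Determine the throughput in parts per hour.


T_cycle = 11*2.63 + 5.23 = 34.1600 s
rate = 3600/T = 105.3864

105.3864 parts/hour


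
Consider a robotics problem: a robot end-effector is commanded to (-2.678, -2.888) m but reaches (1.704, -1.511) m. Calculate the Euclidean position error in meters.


dx = 1.704 - (-2.678) = 4.3820, dy = -1.511 - (-2.888) = 1.3770
err = sqrt(19.201924 + 1.896129) = 4.5933

4.5933 m


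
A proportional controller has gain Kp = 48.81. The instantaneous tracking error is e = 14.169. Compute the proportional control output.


u_P = Kp * e = 48.81 * 14.169 = 691.5889

691.5889


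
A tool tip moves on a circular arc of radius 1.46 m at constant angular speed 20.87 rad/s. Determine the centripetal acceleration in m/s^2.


a_c = omega^2 * r = 20.87^2 * 1.46 = 635.9131

635.9131 m/s^2


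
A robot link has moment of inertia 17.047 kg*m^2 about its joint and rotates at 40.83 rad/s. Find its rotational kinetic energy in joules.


KE = (1/2)*I*omega^2 = 0.5*17.047*40.83^2 = 14209.4322

14209.4322 J


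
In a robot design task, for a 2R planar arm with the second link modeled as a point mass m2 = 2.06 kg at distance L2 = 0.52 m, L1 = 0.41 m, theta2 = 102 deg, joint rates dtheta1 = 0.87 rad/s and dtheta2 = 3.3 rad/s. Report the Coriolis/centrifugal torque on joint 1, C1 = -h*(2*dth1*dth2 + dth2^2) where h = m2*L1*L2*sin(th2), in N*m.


h = m2*L1*L2*sin(th2) = 2.06*0.41*0.52*sin(102 deg) = 0.429595
C1 = -h*(2*0.87*3.3 + 3.3^2) = -0.429595*16.6320 = -7.1450

-7.1450 N*m


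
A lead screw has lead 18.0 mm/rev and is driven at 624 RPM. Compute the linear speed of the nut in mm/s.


v = lead * (RPM/60) = 18.0*624/60 = 187.2000

187.2000 mm/s


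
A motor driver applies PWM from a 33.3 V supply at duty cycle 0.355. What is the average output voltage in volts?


V_avg = V_supply * D = 33.3*0.355 = 11.8215

11.8215 V


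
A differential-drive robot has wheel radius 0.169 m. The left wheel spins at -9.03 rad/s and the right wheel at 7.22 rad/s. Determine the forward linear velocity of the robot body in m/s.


v = r*(wR + wL)/2 = 0.169*(7.22 + -9.03)/2 = -0.1529

-0.1529 m/s


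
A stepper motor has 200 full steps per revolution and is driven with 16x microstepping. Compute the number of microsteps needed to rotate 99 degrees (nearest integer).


step_size = 360/(200*16) = 360/3200 = 0.112500 deg
n = 99/(360/3200) = 99*3200/360 = 880

880 steps


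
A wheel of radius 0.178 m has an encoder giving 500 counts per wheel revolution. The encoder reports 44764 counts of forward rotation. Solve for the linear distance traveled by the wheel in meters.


revs = 44764/500 = 89.528000
d = revs * 2*pi*r = 89.528000 * 2*pi*0.178 = 100.1287

100.1287 m


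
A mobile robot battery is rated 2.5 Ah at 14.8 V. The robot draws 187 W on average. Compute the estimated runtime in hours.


E = 2.5*14.8 = 37.0000 Wh
t = E/P = 37.0000/187 = 0.1979

0.1979 hours


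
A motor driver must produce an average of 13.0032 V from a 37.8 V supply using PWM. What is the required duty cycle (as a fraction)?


D = V_avg/V_supply = 13.0032/37.8 = 0.3440

0.3440


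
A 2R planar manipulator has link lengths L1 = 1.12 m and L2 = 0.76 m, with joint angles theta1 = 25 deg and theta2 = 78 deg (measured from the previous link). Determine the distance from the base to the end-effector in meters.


x = L1*cos(th1) + L2*cos(th1+th2) = 0.844102
y = L1*sin(th1) + L2*sin(th1+th2) = 1.213854
d = sqrt(x^2 + y^2) = sqrt(0.712508 + 1.473442) = 1.4785

1.4785 m


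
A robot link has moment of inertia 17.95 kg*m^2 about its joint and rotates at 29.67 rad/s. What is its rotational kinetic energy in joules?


KE = (1/2)*I*omega^2 = 0.5*17.95*29.67^2 = 7900.7724

7900.7724 J


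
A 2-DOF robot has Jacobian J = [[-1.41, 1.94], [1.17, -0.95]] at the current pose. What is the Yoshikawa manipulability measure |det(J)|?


det(J) = -1.41*-0.95 - (1.94)*(1.17) = -0.9303
|det(J)| = 0.9303

0.9303


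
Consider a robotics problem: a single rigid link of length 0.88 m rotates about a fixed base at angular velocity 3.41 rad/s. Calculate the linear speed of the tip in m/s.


v = L*omega = 0.88 * 3.41 = 3.0008

3.0008 m/s


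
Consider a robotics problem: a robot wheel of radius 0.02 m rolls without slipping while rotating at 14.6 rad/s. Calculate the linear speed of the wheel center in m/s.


v = omega * r = 14.6 * 0.02 = 0.2920

0.2920 m/s


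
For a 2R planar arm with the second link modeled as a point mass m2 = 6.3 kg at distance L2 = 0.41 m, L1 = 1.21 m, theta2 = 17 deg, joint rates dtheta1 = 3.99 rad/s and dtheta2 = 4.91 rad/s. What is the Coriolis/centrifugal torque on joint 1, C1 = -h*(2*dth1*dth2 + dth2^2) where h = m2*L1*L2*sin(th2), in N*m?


h = m2*L1*L2*sin(th2) = 6.3*1.21*0.41*sin(17 deg) = 0.913787
C1 = -h*(2*3.99*4.91 + 4.91^2) = -0.913787*63.2899 = -57.8335

-57.8335 N*m


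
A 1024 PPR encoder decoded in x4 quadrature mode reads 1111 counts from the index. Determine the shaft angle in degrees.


angle = counts * 360 / (PPR*4) = 1111 * 360 / 4096 = 97.6465

97.6465 degrees


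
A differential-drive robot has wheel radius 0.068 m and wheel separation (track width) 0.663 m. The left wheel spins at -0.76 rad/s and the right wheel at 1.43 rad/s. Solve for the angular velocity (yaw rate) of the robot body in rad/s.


omega = r*(wR - wL)/L = 0.068*(1.43 - (-0.76))/0.663 = 0.2246

0.2246 rad/s


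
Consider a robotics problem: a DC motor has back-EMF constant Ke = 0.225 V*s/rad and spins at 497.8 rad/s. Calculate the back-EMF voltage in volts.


V_emf = Ke * omega = 0.225*497.8 = 112.0050

112.0050 V


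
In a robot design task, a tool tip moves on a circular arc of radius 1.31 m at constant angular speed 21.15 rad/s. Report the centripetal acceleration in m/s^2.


a_c = omega^2 * r = 21.15^2 * 1.31 = 585.9925

585.9925 m/s^2


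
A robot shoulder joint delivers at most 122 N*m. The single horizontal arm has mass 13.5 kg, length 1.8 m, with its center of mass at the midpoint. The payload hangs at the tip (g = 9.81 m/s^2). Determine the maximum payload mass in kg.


tau_arm = m_arm*g*(L/2) = 13.5*9.81*1.8/2 = 119.1915 N*m
tau_payload = tau_max - tau_arm = 122 - 119.1915 = 2.8085
m_payload = tau_payload / (g*L) = 2.8085 / (9.81*1.8) = 0.1590

0.1590 kg


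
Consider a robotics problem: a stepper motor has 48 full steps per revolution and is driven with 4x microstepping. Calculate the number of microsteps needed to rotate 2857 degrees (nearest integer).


step_size = 360/(48*4) = 360/192 = 1.875000 deg
n = 2857/(360/192) = 2857*192/360 = 1523.7333 -> 1524

1524 steps


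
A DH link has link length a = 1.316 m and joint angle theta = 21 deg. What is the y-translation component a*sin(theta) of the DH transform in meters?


a*sin(theta) = 1.316*sin(21 deg) = 0.4716

0.4716 m


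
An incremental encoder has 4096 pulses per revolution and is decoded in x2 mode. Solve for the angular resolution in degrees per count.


resolution = 360 / (PPR * 2) = 360 / 8192 = 0.0439

0.0439 degrees


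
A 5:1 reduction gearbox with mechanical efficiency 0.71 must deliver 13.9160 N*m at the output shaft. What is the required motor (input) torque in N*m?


tau_in = tau_out / (N * eta) = 13.9160 / (5 * 0.71) = 3.9200

3.9200 N*m


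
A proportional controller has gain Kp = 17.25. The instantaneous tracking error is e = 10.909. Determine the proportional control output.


u_P = Kp * e = 17.25 * 10.909 = 188.1803

188.1803


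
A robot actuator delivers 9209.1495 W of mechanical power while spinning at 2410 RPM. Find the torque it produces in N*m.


omega = 2410 * 2*pi/60 = 252.374610 rad/s
tau = P / omega = 9209.1495 / 252.374610 = 36.4900

36.4900 N*m


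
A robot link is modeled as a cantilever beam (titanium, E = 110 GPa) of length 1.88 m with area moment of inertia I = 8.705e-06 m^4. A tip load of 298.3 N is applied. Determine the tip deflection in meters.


delta = F*L^3/(3*E*I) = 298.3*1.88^3/(3*1.100e+11*8.705e-06)
      = 1982.1056576/2872650 = 6.8999e-04

6.8999e-04 m


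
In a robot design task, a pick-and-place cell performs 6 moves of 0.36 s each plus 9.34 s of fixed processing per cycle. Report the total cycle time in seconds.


T = 6*0.36 + 9.34 = 11.5000

11.5000 s


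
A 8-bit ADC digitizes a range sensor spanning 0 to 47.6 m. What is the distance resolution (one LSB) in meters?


res = range / 2^n = 47.6/2^8 = 47.6/256 = 0.1859

0.1859 m


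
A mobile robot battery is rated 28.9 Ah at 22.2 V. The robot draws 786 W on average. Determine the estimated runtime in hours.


E = 28.9*22.2 = 641.5800 Wh
t = E/P = 641.5800/786 = 0.8163

0.8163 hours


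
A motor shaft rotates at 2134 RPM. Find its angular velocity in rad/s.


omega = 2134 * 2*pi/60 = 223.4720

223.4720 rad/s


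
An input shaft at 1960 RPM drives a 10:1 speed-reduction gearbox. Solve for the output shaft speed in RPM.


omega_out = omega_in / N = 1960 / 10 = 196.0000

196.0000 RPM


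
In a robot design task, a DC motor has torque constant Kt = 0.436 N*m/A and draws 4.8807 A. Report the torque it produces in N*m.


tau = Kt * I = 0.436*4.8807 = 2.1280

2.1280 N*m


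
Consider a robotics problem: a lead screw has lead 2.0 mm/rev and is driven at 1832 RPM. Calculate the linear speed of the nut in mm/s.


v = lead * (RPM/60) = 2.0*1832/60 = 61.0667

61.0667 mm/s


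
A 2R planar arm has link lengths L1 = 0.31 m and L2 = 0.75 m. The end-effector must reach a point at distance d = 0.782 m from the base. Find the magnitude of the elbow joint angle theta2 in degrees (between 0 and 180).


cos(th2) = (d^2 - L1^2 - L2^2)/(2*L1*L2) = (0.782^2 - 0.31^2 - 0.75^2)/(2*0.31*0.75) = -0.10123871
th2 = acos(-0.10123871) = 95.8105 deg

95.8105 degrees


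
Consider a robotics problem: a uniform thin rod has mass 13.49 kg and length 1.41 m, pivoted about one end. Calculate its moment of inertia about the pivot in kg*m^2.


I = (1/3)*m*L^2 = (1/3)*13.49*1.41^2 = 8.9398

8.9398 kg*m^2


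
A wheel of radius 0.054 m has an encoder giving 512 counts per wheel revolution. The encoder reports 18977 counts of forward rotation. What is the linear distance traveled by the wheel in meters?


revs = 18977/512 = 37.064453
d = revs * 2*pi*r = 37.064453 * 2*pi*0.054 = 12.5757

12.5757 m


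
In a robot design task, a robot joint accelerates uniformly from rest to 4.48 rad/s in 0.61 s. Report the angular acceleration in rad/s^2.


alpha = delta_omega / t = 4.48 / 0.61 = 7.3443

7.3443 rad/s^2


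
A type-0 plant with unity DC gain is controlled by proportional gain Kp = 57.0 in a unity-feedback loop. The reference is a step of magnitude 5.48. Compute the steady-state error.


e_ss = R/(1 + Kp) = 5.48/(1 + 57.0) = 5.48/58.0000 = 0.0945

0.0945


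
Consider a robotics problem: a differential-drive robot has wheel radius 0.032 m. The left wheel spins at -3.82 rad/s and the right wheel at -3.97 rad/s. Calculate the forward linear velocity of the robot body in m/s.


v = r*(wR + wL)/2 = 0.032*(-3.97 + -3.82)/2 = -0.1246

-0.1246 m/s


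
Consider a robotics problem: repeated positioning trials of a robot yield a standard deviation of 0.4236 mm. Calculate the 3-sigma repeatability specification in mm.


repeatability = 3*sigma = 3*0.4236 = 1.2708

1.2708 mm


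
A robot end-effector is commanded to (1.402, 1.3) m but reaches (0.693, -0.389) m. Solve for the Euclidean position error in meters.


dx = 0.693 - (1.402) = -0.7090, dy = -0.389 - (1.3) = -1.6890
err = sqrt(0.502681 + 2.852721) = 1.8318

1.8318 m


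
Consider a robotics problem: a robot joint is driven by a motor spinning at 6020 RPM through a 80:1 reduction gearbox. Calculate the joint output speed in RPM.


omega_joint = omega_motor / N = 6020 / 80 = 75.2500

75.2500 RPM


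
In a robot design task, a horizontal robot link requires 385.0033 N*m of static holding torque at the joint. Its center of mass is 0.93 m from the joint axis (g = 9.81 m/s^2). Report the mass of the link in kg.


m = tau / (g*L) = 385.0033 / (9.81 * 0.93) = 42.2000

42.2000 kg


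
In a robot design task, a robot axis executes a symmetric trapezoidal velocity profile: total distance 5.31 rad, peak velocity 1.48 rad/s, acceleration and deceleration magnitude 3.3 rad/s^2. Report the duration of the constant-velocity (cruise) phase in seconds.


t_acc = v/a = 0.448485 s, d_acc = v^2/(2a) = 0.331879 rad each
d_cruise = 5.31 - 2*0.331879 = 4.646242 rad
t_cruise = d_cruise/v = 4.646242/1.48 = 3.1394

3.1394 s


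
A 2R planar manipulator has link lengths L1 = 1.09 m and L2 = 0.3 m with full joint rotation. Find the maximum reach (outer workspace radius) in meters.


r_max = L1 + L2 = 1.09 + 0.3 = 1.3900

1.3900 m


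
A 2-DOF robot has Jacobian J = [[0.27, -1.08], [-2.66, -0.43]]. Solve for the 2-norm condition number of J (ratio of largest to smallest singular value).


JJ^T eigenvalues: trace(JJ^T) = 8.4998, det(JJ^T) = det(J)^2 = 8.93352321
s_max^2 = (8.4998 + sqrt(36.51250720))/2 = 7.27117900
s_min^2 = (8.4998 - sqrt(36.51250720))/2 = 1.22862100
kappa = s_max/s_min = sqrt(7.27117900/1.22862100) = 2.4327

2.4327


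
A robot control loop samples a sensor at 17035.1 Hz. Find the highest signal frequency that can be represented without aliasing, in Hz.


f_max = f_s/2 = 17035.1/2 = 8517.5500

8517.5500 Hz


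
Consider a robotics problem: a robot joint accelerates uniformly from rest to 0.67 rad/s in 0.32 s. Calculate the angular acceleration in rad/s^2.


alpha = delta_omega / t = 0.67 / 0.32 = 2.0938

2.0938 rad/s^2


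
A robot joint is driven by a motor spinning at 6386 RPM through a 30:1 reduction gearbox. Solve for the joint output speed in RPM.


omega_joint = omega_motor / N = 6386 / 30 = 212.8667

212.8667 RPM


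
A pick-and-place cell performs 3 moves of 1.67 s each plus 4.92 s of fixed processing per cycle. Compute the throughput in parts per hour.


T_cycle = 3*1.67 + 4.92 = 9.9300 s
rate = 3600/T = 362.5378

362.5378 parts/hour


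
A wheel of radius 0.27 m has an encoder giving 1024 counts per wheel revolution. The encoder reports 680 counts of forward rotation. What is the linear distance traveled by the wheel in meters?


revs = 680/1024 = 0.664062
d = revs * 2*pi*r = 0.664062 * 2*pi*0.27 = 1.1266

1.1266 m


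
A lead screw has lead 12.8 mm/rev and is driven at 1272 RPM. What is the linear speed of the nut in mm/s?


v = lead * (RPM/60) = 12.8*1272/60 = 271.3600

271.3600 mm/s


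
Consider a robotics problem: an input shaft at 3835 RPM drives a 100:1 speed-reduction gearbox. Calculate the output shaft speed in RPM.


omega_out = omega_in / N = 3835 / 100 = 38.3500

38.3500 RPM


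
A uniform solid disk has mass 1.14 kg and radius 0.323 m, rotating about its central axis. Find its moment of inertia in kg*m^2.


I = (1/2)*m*R^2 = 0.5*1.14*0.323^2 = 0.0595

0.0595 kg*m^2


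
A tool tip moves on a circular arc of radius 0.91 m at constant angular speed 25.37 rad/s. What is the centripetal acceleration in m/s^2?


a_c = omega^2 * r = 25.37^2 * 0.91 = 585.7096

585.7096 m/s^2


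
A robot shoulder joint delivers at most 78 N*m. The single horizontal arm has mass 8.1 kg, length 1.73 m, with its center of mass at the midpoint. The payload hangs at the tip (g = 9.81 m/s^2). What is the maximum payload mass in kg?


tau_arm = m_arm*g*(L/2) = 8.1*9.81*1.73/2 = 68.7338 N*m
tau_payload = tau_max - tau_arm = 78 - 68.7338 = 9.2662
m_payload = tau_payload / (g*L) = 9.2662 / (9.81*1.73) = 0.5460

0.5460 kg


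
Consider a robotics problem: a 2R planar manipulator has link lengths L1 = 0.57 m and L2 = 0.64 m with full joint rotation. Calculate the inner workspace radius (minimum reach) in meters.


r_min = |L1 - L2| = |0.57 - 0.64| = 0.0700

0.0700 m


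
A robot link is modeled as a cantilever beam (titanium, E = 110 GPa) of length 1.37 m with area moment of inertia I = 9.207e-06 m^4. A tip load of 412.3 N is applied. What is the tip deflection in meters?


delta = F*L^3/(3*E*I) = 412.3*1.37^3/(3*1.100e+11*9.207e-06)
      = 1060.1688419/3038310 = 3.4893e-04

3.4893e-04 m


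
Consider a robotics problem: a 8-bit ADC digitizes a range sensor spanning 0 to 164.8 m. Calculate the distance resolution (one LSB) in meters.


res = range / 2^n = 164.8/2^8 = 164.8/256 = 0.6438

0.6438 m


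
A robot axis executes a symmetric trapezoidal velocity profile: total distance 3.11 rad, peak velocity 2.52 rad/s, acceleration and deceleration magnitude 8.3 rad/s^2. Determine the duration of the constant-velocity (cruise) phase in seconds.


t_acc = v/a = 0.303614 s, d_acc = v^2/(2a) = 0.382554 rad each
d_cruise = 3.11 - 2*0.382554 = 2.344892 rad
t_cruise = d_cruise/v = 2.344892/2.52 = 0.9305

0.9305 s


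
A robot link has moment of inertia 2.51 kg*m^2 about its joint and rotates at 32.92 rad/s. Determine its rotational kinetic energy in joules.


KE = (1/2)*I*omega^2 = 0.5*2.51*32.92^2 = 1360.0766

1360.0766 J


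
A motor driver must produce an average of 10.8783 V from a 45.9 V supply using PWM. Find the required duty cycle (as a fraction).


D = V_avg/V_supply = 10.8783/45.9 = 0.2370

0.2370


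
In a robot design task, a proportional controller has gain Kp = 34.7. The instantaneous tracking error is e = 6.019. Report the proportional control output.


u_P = Kp * e = 34.7 * 6.019 = 208.8593

208.8593


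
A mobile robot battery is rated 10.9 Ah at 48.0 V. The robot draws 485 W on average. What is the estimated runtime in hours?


E = 10.9*48.0 = 523.2000 Wh
t = E/P = 523.2000/485 = 1.0788

1.0788 hours


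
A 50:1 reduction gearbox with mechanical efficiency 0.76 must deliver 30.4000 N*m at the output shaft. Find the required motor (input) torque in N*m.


tau_in = tau_out / (N * eta) = 30.4000 / (50 * 0.76) = 0.8000

0.8000 N*m


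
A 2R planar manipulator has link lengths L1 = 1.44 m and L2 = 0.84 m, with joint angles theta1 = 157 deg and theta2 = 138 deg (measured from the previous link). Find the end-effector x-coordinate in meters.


x = L1*cos(th1) + L2*cos(th1+th2) = 1.44*cos(157 deg) + 0.84*cos(295 deg) = -0.9705

-0.9705 m


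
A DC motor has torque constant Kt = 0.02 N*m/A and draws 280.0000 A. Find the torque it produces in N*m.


tau = Kt * I = 0.02*280.0000 = 5.6000

5.6000 N*m


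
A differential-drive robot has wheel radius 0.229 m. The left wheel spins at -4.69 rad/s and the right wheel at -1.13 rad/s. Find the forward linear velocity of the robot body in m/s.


v = r*(wR + wL)/2 = 0.229*(-1.13 + -4.69)/2 = -0.6664

-0.6664 m/s


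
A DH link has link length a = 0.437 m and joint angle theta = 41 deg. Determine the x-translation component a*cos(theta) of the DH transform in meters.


a*cos(theta) = 0.437*cos(41 deg) = 0.3298

0.3298 m


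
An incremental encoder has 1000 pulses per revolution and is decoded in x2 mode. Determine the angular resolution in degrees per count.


resolution = 360 / (PPR * 2) = 360 / 2000 = 0.1800

0.1800 degrees


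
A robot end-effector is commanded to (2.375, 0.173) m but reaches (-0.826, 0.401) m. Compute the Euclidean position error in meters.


dx = -0.826 - (2.375) = -3.2010, dy = 0.401 - (0.173) = 0.2280
err = sqrt(10.246401 + 0.051984) = 3.2091

3.2091 m


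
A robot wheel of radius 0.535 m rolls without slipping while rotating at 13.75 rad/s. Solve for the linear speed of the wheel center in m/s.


v = omega * r = 13.75 * 0.535 = 7.3563

7.3563 m/s


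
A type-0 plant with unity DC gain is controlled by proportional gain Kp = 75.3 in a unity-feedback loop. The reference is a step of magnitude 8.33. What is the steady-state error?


e_ss = R/(1 + Kp) = 8.33/(1 + 75.3) = 8.33/76.3000 = 0.1092

0.1092


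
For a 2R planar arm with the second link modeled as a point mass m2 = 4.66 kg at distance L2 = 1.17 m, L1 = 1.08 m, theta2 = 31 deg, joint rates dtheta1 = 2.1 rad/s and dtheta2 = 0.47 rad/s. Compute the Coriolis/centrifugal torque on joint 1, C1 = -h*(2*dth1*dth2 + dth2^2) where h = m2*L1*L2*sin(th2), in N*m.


h = m2*L1*L2*sin(th2) = 4.66*1.08*1.17*sin(31 deg) = 3.032738
C1 = -h*(2*2.1*0.47 + 0.47^2) = -3.032738*2.1949 = -6.6566

-6.6566 N*m


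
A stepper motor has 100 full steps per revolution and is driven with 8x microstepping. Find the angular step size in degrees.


step = 360/(100*8) = 360/800 = 0.4500

0.4500 degrees


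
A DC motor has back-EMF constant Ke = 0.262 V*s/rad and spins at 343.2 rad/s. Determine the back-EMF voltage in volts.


V_emf = Ke * omega = 0.262*343.2 = 89.9184

89.9184 V


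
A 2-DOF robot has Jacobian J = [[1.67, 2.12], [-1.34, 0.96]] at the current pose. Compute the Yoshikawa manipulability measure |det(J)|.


det(J) = 1.67*0.96 - (2.12)*(-1.34) = 4.4440
|det(J)| = 4.4440

4.4440


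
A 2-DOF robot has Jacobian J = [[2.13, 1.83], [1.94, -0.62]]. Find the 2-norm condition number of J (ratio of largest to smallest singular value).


JJ^T eigenvalues: trace(JJ^T) = 12.0338, det(JJ^T) = det(J)^2 = 23.72469264
s_max^2 = (12.0338 + sqrt(49.91357188))/2 = 9.54937689
s_min^2 = (12.0338 - sqrt(49.91357188))/2 = 2.48442311
kappa = s_max/s_min = sqrt(9.54937689/2.48442311) = 1.9605

1.9605


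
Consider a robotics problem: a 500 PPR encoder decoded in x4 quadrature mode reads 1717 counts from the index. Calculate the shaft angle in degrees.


angle = counts * 360 / (PPR*4) = 1717 * 360 / 2000 = 309.0600

309.0600 degrees
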